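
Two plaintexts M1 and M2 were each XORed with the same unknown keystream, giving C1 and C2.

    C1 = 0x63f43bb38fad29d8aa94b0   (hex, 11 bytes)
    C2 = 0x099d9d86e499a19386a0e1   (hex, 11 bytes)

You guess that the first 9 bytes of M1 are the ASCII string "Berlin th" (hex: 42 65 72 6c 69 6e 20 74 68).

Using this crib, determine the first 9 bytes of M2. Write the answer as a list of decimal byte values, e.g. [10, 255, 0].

First, C1 ⊕ C2 = (M1 ⊕ K) ⊕ (M2 ⊕ K) = M1 ⊕ M2, so the key drops out. Then M2 = (M1 ⊕ M2) ⊕ M1 over the first 9 bytes.
byte 0: (63 XOR 09) XOR 42 = 6a XOR 42 = 28
byte 1: (f4 XOR 9d) XOR 65 = 69 XOR 65 = 0c
byte 2: (3b XOR 9d) XOR 72 = a6 XOR 72 = d4
byte 3: (b3 XOR 86) XOR 6c = 35 XOR 6c = 59
byte 4: (8f XOR e4) XOR 69 = 6b XOR 69 = 02
byte 5: (ad XOR 99) XOR 6e = 34 XOR 6e = 5a
byte 6: (29 XOR a1) XOR 20 = 88 XOR 20 = a8
byte 7: (d8 XOR 93) XOR 74 = 4b XOR 74 = 3f
byte 8: (aa XOR 86) XOR 68 = 2c XOR 68 = 44

[40, 12, 212, 89, 2, 90, 168, 63, 68]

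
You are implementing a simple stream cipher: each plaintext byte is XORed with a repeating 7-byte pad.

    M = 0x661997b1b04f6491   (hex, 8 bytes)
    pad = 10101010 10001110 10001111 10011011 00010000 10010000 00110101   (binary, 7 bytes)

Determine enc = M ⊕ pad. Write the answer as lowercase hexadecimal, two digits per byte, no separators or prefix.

cc97182aa0df513b

The 7-byte key repeats, so the effective keystream is aa 8e 8f 9b 10 90 35 aa.
byte 0: 66 ^ aa = cc
byte 1: 19 ^ 8e = 97
byte 2: 97 ^ 8f = 18
byte 3: b1 ^ 9b = 2a
byte 4: b0 ^ 10 = a0
byte 5: 4f ^ 90 = df
byte 6: 64 ^ 35 = 51
byte 7: 91 ^ aa = 3b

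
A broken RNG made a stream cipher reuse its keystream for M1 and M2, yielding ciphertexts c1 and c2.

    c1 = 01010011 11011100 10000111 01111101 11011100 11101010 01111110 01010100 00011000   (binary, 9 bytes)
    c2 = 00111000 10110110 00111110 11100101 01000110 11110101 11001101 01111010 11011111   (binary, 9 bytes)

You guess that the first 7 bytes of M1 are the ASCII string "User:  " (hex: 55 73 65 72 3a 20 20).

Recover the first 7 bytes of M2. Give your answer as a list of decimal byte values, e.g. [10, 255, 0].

[62, 25, 220, 234, 160, 63, 147]

First, c1 ⊕ c2 = (M1 ⊕ K) ⊕ (M2 ⊕ K) = M1 ⊕ M2, so the key drops out. Then M2 = (M1 ⊕ M2) ⊕ M1 over the first 7 bytes.
byte 0: (53 XOR 38) XOR 55 = 6b XOR 55 = 3e
byte 1: (dc XOR b6) XOR 73 = 6a XOR 73 = 19
byte 2: (87 XOR 3e) XOR 65 = b9 XOR 65 = dc
byte 3: (7d XOR e5) XOR 72 = 98 XOR 72 = ea
byte 4: (dc XOR 46) XOR 3a = 9a XOR 3a = a0
byte 5: (ea XOR f5) XOR 20 = 1f XOR 20 = 3f
byte 6: (7e XOR cd) XOR 20 = b3 XOR 20 = 93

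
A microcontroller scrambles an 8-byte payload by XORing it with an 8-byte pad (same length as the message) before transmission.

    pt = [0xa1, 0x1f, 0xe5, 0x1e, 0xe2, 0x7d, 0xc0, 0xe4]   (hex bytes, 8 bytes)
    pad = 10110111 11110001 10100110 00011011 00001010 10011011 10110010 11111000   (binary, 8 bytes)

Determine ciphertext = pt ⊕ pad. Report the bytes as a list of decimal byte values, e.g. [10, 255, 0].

XOR is its own inverse, so applying the key byte-wise gives the result directly.
10100001 ⊕ 10110111 = 00010110
00011111 ⊕ 11110001 = 11101110
11100101 ⊕ 10100110 = 01000011
00011110 ⊕ 00011011 = 00000101
11100010 ⊕ 00001010 = 11101000
01111101 ⊕ 10011011 = 11100110
11000000 ⊕ 10110010 = 01110010
11100100 ⊕ 11111000 = 00011100

[22, 238, 67, 5, 232, 230, 114, 28]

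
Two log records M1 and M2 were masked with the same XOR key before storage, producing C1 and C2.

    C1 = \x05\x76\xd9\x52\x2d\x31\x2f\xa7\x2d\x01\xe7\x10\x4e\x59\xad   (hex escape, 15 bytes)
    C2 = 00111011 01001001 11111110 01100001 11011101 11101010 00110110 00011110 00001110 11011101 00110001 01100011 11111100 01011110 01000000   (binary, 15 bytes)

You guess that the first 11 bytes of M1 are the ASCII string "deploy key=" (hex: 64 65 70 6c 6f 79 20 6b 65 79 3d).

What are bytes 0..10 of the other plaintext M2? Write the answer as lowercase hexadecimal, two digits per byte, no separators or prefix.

5a5a575f9fa239d246a5eb

First, C1 ⊕ C2 = (M1 ⊕ K) ⊕ (M2 ⊕ K) = M1 ⊕ M2, so the key drops out. Then M2 = (M1 ⊕ M2) ⊕ M1 over the first 11 bytes.
byte 0: (05 ⊕ 3b) ⊕ 64 = 3e ⊕ 64 = 5a
byte 1: (76 ⊕ 49) ⊕ 65 = 3f ⊕ 65 = 5a
byte 2: (d9 ⊕ fe) ⊕ 70 = 27 ⊕ 70 = 57
byte 3: (52 ⊕ 61) ⊕ 6c = 33 ⊕ 6c = 5f
byte 4: (2d ⊕ dd) ⊕ 6f = f0 ⊕ 6f = 9f
byte 5: (31 ⊕ ea) ⊕ 79 = db ⊕ 79 = a2
byte 6: (2f ⊕ 36) ⊕ 20 = 19 ⊕ 20 = 39
byte 7: (a7 ⊕ 1e) ⊕ 6b = b9 ⊕ 6b = d2
byte 8: (2d ⊕ 0e) ⊕ 65 = 23 ⊕ 65 = 46
byte 9: (01 ⊕ dd) ⊕ 79 = dc ⊕ 79 = a5
byte 10: (e7 ⊕ 31) ⊕ 3d = d6 ⊕ 3d = eb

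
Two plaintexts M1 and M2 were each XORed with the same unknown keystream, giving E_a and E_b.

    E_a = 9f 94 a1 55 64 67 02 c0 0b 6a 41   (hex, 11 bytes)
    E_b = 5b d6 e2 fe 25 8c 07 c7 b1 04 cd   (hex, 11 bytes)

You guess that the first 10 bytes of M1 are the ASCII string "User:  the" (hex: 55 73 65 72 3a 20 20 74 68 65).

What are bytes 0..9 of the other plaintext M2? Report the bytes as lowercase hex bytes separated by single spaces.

First, E_a ⊕ E_b = (M1 ⊕ K) ⊕ (M2 ⊕ K) = M1 ⊕ M2, so the key drops out. Then M2 = (M1 ⊕ M2) ⊕ M1 over the first 10 bytes.
byte 0: (9f ^ 5b) ^ 55 = c4 ^ 55 = 91
byte 1: (94 ^ d6) ^ 73 = 42 ^ 73 = 31
byte 2: (a1 ^ e2) ^ 65 = 43 ^ 65 = 26
byte 3: (55 ^ fe) ^ 72 = ab ^ 72 = d9
byte 4: (64 ^ 25) ^ 3a = 41 ^ 3a = 7b
byte 5: (67 ^ 8c) ^ 20 = eb ^ 20 = cb
byte 6: (02 ^ 07) ^ 20 = 05 ^ 20 = 25
byte 7: (c0 ^ c7) ^ 74 = 07 ^ 74 = 73
byte 8: (0b ^ b1) ^ 68 = ba ^ 68 = d2
byte 9: (6a ^ 04) ^ 65 = 6e ^ 65 = 0b

91 31 26 d9 7b cb 25 73 d2 0b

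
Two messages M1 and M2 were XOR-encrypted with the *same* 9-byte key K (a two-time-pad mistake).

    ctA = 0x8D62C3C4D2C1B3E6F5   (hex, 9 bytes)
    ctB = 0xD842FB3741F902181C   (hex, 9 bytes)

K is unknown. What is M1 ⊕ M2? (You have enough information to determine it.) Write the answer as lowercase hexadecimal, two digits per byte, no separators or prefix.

552038f39338b1fee9

ctA ⊕ ctB = (M1 ⊕ K) ⊕ (M2 ⊕ K) = M1 ⊕ M2 — the shared key cancels under XOR.
8d ^ d8 = 55
62 ^ 42 = 20
c3 ^ fb = 38
c4 ^ 37 = f3
d2 ^ 41 = 93
c1 ^ f9 = 38
b3 ^ 02 = b1
e6 ^ 18 = fe
f5 ^ 1c = e9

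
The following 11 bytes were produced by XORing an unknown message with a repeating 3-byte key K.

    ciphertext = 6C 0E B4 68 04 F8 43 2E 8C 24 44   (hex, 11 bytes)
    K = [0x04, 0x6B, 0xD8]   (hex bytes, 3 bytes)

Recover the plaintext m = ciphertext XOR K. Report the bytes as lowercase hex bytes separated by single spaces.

68 65 6c 6c 6f 20 47 45 54 20 2f

The 3-byte key repeats, so the effective keystream is 04 6b d8 04 6b d8 04 6b d8 04 6b.
byte 0: 01101100 XOR 00000100 = 01101000
byte 1: 00001110 XOR 01101011 = 01100101
byte 2: 10110100 XOR 11011000 = 01101100
byte 3: 01101000 XOR 00000100 = 01101100
byte 4: 00000100 XOR 01101011 = 01101111
byte 5: 11111000 XOR 11011000 = 00100000
byte 6: 01000011 XOR 00000100 = 01000111
byte 7: 00101110 XOR 01101011 = 01000101
byte 8: 10001100 XOR 11011000 = 01010100
byte 9: 00100100 XOR 00000100 = 00100000
byte 10: 01000100 XOR 01101011 = 00101111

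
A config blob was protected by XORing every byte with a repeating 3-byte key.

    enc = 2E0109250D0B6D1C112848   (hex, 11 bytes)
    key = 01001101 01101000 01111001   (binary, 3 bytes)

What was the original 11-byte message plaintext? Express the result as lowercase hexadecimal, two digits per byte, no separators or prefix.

The 3-byte key repeats, so the effective keystream is 4d 68 79 4d 68 79 4d 68 79 4d 68.
byte 0: 2e xor 4d = 63
byte 1: 01 xor 68 = 69
byte 2: 09 xor 79 = 70
byte 3: 25 xor 4d = 68
byte 4: 0d xor 68 = 65
byte 5: 0b xor 79 = 72
byte 6: 6d xor 4d = 20
byte 7: 1c xor 68 = 74
byte 8: 11 xor 79 = 68
byte 9: 28 xor 4d = 65
byte 10: 48 xor 68 = 20

6369706865722074686520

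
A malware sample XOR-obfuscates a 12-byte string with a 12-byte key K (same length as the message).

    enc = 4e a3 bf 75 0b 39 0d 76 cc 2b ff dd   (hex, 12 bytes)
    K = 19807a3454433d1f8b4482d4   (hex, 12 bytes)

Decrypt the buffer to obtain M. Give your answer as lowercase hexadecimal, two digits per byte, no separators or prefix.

XOR is its own inverse, so applying the key byte-wise gives the result directly.
01001110 xor 00011001 = 01010111
10100011 xor 10000000 = 00100011
10111111 xor 01111010 = 11000101
01110101 xor 00110100 = 01000001
00001011 xor 01010100 = 01011111
00111001 xor 01000011 = 01111010
00001101 xor 00111101 = 00110000
01110110 xor 00011111 = 01101001
11001100 xor 10001011 = 01000111
00101011 xor 01000100 = 01101111
11111111 xor 10000010 = 01111101
11011101 xor 11010100 = 00001001

5723c5415f7a3069476f7d09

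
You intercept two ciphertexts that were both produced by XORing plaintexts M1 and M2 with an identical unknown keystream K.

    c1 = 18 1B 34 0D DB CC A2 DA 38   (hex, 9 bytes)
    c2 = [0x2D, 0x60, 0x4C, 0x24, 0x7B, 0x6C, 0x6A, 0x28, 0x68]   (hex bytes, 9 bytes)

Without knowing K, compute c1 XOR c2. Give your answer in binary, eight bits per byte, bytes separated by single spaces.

c1 ⊕ c2 = (M1 ⊕ K) ⊕ (M2 ⊕ K) = M1 ⊕ M2 — the shared key cancels under XOR.
byte 0: 18 xor 2d = 35
byte 1: 1b xor 60 = 7b
byte 2: 34 xor 4c = 78
byte 3: 0d xor 24 = 29
byte 4: db xor 7b = a0
byte 5: cc xor 6c = a0
byte 6: a2 xor 6a = c8
byte 7: da xor 28 = f2
byte 8: 38 xor 68 = 50

00110101 01111011 01111000 00101001 10100000 10100000 11001000 11110010 01010000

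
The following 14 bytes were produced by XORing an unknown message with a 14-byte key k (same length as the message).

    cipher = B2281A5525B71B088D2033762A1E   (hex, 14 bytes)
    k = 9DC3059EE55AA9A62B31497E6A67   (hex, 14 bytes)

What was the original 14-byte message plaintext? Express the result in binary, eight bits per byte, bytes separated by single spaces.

b2 XOR 9d = 2f
28 XOR c3 = eb
1a XOR 05 = 1f
55 XOR 9e = cb
25 XOR e5 = c0
b7 XOR 5a = ed
1b XOR a9 = b2
08 XOR a6 = ae
8d XOR 2b = a6
20 XOR 31 = 11
33 XOR 49 = 7a
76 XOR 7e = 08
2a XOR 6a = 40
1e XOR 67 = 79

00101111 11101011 00011111 11001011 11000000 11101101 10110010 10101110 10100110 00010001 01111010 00001000 01000000 01111001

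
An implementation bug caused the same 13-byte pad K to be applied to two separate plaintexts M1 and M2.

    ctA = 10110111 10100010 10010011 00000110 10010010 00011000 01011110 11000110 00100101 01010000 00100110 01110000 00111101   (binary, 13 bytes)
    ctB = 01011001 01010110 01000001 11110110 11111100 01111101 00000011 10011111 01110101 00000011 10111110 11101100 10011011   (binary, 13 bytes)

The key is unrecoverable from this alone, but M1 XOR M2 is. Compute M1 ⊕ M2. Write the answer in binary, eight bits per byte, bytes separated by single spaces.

11101110 11110100 11010010 11110000 01101110 01100101 01011101 01011001 01010000 01010011 10011000 10011100 10100110

ctA ⊕ ctB = (M1 ⊕ K) ⊕ (M2 ⊕ K) = M1 ⊕ M2 — the shared key cancels under XOR.
b7 ^ 59 = ee
a2 ^ 56 = f4
93 ^ 41 = d2
06 ^ f6 = f0
92 ^ fc = 6e
18 ^ 7d = 65
5e ^ 03 = 5d
c6 ^ 9f = 59
25 ^ 75 = 50
50 ^ 03 = 53
26 ^ be = 98
70 ^ ec = 9c
3d ^ 9b = a6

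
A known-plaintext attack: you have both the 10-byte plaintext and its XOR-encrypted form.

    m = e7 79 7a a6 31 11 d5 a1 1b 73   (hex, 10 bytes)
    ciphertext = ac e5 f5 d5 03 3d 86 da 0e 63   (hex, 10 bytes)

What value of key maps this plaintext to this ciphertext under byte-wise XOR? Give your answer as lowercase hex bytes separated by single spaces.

Since ciphertext = m ⊕ key, XORing both sides with m gives key = m ⊕ ciphertext.
e7 ⊕ ac = 4b
79 ⊕ e5 = 9c
7a ⊕ f5 = 8f
a6 ⊕ d5 = 73
31 ⊕ 03 = 32
11 ⊕ 3d = 2c
d5 ⊕ 86 = 53
a1 ⊕ da = 7b
1b ⊕ 0e = 15
73 ⊕ 63 = 10

4b 9c 8f 73 32 2c 53 7b 15 10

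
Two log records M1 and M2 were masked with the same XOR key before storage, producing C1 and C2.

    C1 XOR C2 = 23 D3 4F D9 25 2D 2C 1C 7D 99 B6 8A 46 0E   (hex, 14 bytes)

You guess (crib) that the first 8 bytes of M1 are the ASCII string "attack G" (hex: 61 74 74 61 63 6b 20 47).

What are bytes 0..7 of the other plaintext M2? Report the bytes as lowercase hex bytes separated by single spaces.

42 a7 3b b8 46 46 0c 5b

Since C1 ⊕ C2 = M1 ⊕ M2, XORing with the guessed M1 bytes yields the corresponding M2 bytes: M2 = (C1 ⊕ C2) ⊕ M1.
byte 0: 23 XOR 61 = 42
byte 1: d3 XOR 74 = a7
byte 2: 4f XOR 74 = 3b
byte 3: d9 XOR 61 = b8
byte 4: 25 XOR 63 = 46
byte 5: 2d XOR 6b = 46
byte 6: 2c XOR 20 = 0c
byte 7: 1c XOR 47 = 5b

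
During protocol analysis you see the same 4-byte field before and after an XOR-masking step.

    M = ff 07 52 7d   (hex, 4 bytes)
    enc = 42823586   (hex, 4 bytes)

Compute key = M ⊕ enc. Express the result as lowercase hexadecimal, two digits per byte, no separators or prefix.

bd8567fb

Since enc = M ⊕ key, XORing both sides with M gives key = M ⊕ enc.
255 XOR  66 = 189
  7 XOR 130 = 133
 82 XOR  53 = 103
125 XOR 134 = 251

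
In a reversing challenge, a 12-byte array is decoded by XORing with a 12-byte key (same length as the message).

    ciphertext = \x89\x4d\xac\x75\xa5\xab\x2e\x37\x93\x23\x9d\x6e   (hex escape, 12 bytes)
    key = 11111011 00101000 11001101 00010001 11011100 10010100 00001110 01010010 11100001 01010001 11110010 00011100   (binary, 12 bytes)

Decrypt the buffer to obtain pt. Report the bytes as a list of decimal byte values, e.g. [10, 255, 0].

XOR is its own inverse, so applying the key byte-wise gives the result directly.
10001001 ⊕ 11111011 = 01110010
01001101 ⊕ 00101000 = 01100101
10101100 ⊕ 11001101 = 01100001
01110101 ⊕ 00010001 = 01100100
10100101 ⊕ 11011100 = 01111001
10101011 ⊕ 10010100 = 00111111
00101110 ⊕ 00001110 = 00100000
00110111 ⊕ 01010010 = 01100101
10010011 ⊕ 11100001 = 01110010
00100011 ⊕ 01010001 = 01110010
10011101 ⊕ 11110010 = 01101111
01101110 ⊕ 00011100 = 01110010

[114, 101, 97, 100, 121, 63, 32, 101, 114, 114, 111, 114]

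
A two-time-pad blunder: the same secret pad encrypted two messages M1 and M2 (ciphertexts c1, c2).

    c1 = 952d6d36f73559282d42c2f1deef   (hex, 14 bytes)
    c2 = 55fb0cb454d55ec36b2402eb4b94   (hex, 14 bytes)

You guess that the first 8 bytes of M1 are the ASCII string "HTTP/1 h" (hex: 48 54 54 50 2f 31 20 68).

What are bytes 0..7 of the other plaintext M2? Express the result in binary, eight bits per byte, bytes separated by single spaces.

First, c1 ⊕ c2 = (M1 ⊕ K) ⊕ (M2 ⊕ K) = M1 ⊕ M2, so the key drops out. Then M2 = (M1 ⊕ M2) ⊕ M1 over the first 8 bytes.
byte 0: (95 xor 55) xor 48 = c0 xor 48 = 88
byte 1: (2d xor fb) xor 54 = d6 xor 54 = 82
byte 2: (6d xor 0c) xor 54 = 61 xor 54 = 35
byte 3: (36 xor b4) xor 50 = 82 xor 50 = d2
byte 4: (f7 xor 54) xor 2f = a3 xor 2f = 8c
byte 5: (35 xor d5) xor 31 = e0 xor 31 = d1
byte 6: (59 xor 5e) xor 20 = 07 xor 20 = 27
byte 7: (28 xor c3) xor 68 = eb xor 68 = 83

10001000 10000010 00110101 11010010 10001100 11010001 00100111 10000011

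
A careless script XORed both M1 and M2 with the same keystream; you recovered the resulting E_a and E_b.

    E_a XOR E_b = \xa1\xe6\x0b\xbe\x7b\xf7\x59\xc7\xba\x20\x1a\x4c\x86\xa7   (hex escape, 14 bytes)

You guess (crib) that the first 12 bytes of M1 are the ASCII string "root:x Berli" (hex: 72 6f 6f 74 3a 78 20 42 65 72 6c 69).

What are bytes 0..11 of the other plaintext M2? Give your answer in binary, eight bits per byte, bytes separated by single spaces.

11010011 10001001 01100100 11001010 01000001 10001111 01111001 10000101 11011111 01010010 01110110 00100101

Since E_a ⊕ E_b = M1 ⊕ M2, XORing with the guessed M1 bytes yields the corresponding M2 bytes: M2 = (E_a ⊕ E_b) ⊕ M1.
byte 0: a1 xor 72 = d3
byte 1: e6 xor 6f = 89
byte 2: 0b xor 6f = 64
byte 3: be xor 74 = ca
byte 4: 7b xor 3a = 41
byte 5: f7 xor 78 = 8f
byte 6: 59 xor 20 = 79
byte 7: c7 xor 42 = 85
byte 8: ba xor 65 = df
byte 9: 20 xor 72 = 52
byte 10: 1a xor 6c = 76
byte 11: 4c xor 69 = 25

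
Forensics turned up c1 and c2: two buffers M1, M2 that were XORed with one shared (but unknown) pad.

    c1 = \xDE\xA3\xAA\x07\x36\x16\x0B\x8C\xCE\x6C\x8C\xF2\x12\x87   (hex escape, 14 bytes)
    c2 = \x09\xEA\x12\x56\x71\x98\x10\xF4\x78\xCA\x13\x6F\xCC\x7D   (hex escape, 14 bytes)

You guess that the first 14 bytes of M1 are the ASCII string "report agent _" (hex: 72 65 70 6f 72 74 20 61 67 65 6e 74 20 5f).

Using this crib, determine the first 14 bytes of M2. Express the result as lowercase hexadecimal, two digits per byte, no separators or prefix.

a52cc83e35fa3b19d1c3f1e9fea5

First, c1 ⊕ c2 = (M1 ⊕ K) ⊕ (M2 ⊕ K) = M1 ⊕ M2, so the key drops out. Then M2 = (M1 ⊕ M2) ⊕ M1 over the first 14 bytes.
byte 0: (de xor 09) xor 72 = d7 xor 72 = a5
byte 1: (a3 xor ea) xor 65 = 49 xor 65 = 2c
byte 2: (aa xor 12) xor 70 = b8 xor 70 = c8
byte 3: (07 xor 56) xor 6f = 51 xor 6f = 3e
byte 4: (36 xor 71) xor 72 = 47 xor 72 = 35
byte 5: (16 xor 98) xor 74 = 8e xor 74 = fa
byte 6: (0b xor 10) xor 20 = 1b xor 20 = 3b
byte 7: (8c xor f4) xor 61 = 78 xor 61 = 19
byte 8: (ce xor 78) xor 67 = b6 xor 67 = d1
byte 9: (6c xor ca) xor 65 = a6 xor 65 = c3
byte 10: (8c xor 13) xor 6e = 9f xor 6e = f1
byte 11: (f2 xor 6f) xor 74 = 9d xor 74 = e9
byte 12: (12 xor cc) xor 20 = de xor 20 = fe
byte 13: (87 xor 7d) xor 5f = fa xor 5f = a5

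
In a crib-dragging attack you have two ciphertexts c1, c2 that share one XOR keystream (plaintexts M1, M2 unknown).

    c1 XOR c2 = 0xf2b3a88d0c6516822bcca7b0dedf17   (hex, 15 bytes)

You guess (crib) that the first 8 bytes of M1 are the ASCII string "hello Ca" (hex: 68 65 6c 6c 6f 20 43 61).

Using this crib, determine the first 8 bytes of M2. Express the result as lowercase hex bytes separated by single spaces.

Since c1 ⊕ c2 = M1 ⊕ M2, XORing with the guessed M1 bytes yields the corresponding M2 bytes: M2 = (c1 ⊕ c2) ⊕ M1.
f2 ⊕ 68 = 9a
b3 ⊕ 65 = d6
a8 ⊕ 6c = c4
8d ⊕ 6c = e1
0c ⊕ 6f = 63
65 ⊕ 20 = 45
16 ⊕ 43 = 55
82 ⊕ 61 = e3

9a d6 c4 e1 63 45 55 e3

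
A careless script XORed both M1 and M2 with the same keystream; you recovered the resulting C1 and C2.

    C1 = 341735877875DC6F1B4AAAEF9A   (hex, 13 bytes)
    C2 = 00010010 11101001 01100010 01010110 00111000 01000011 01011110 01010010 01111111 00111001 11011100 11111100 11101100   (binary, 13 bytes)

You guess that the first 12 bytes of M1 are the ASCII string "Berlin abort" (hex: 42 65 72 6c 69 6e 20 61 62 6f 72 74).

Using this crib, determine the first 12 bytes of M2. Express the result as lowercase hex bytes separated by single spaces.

64 9b 25 bd 29 58 a2 5c 06 1c 04 67

First, C1 ⊕ C2 = (M1 ⊕ K) ⊕ (M2 ⊕ K) = M1 ⊕ M2, so the key drops out. Then M2 = (M1 ⊕ M2) ⊕ M1 over the first 12 bytes.
byte 0: (34 xor 12) xor 42 = 26 xor 42 = 64
byte 1: (17 xor e9) xor 65 = fe xor 65 = 9b
byte 2: (35 xor 62) xor 72 = 57 xor 72 = 25
byte 3: (87 xor 56) xor 6c = d1 xor 6c = bd
byte 4: (78 xor 38) xor 69 = 40 xor 69 = 29
byte 5: (75 xor 43) xor 6e = 36 xor 6e = 58
byte 6: (dc xor 5e) xor 20 = 82 xor 20 = a2
byte 7: (6f xor 52) xor 61 = 3d xor 61 = 5c
byte 8: (1b xor 7f) xor 62 = 64 xor 62 = 06
byte 9: (4a xor 39) xor 6f = 73 xor 6f = 1c
byte 10: (aa xor dc) xor 72 = 76 xor 72 = 04
byte 11: (ef xor fc) xor 74 = 13 xor 74 = 67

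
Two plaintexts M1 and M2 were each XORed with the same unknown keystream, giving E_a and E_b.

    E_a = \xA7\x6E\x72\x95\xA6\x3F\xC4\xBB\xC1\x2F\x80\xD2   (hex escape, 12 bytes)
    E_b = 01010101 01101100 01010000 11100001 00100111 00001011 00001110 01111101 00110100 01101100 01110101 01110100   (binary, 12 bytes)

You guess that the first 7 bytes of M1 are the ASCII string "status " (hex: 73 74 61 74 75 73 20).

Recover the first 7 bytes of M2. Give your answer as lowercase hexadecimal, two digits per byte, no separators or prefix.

First, E_a ⊕ E_b = (M1 ⊕ K) ⊕ (M2 ⊕ K) = M1 ⊕ M2, so the key drops out. Then M2 = (M1 ⊕ M2) ⊕ M1 over the first 7 bytes.
byte 0: (a7 XOR 55) XOR 73 = f2 XOR 73 = 81
byte 1: (6e XOR 6c) XOR 74 = 02 XOR 74 = 76
byte 2: (72 XOR 50) XOR 61 = 22 XOR 61 = 43
byte 3: (95 XOR e1) XOR 74 = 74 XOR 74 = 00
byte 4: (a6 XOR 27) XOR 75 = 81 XOR 75 = f4
byte 5: (3f XOR 0b) XOR 73 = 34 XOR 73 = 47
byte 6: (c4 XOR 0e) XOR 20 = ca XOR 20 = ea

81764300f447ea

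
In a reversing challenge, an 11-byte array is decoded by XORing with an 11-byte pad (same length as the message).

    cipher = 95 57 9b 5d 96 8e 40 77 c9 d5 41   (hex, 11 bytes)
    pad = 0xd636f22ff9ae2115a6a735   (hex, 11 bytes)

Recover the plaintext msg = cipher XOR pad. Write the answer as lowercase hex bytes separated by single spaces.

43 61 69 72 6f 20 61 62 6f 72 74

95 xor d6 = 43
57 xor 36 = 61
9b xor f2 = 69
5d xor 2f = 72
96 xor f9 = 6f
8e xor ae = 20
40 xor 21 = 61
77 xor 15 = 62
c9 xor a6 = 6f
d5 xor a7 = 72
41 xor 35 = 74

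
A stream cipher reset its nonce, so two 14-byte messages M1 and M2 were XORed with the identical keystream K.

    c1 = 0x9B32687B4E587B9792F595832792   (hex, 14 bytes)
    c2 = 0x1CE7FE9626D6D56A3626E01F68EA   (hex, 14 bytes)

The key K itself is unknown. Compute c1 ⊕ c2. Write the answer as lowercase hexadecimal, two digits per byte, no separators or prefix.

c1 ⊕ c2 = (M1 ⊕ K) ⊕ (M2 ⊕ K) = M1 ⊕ M2 — the shared key cancels under XOR.
155 ⊕  28 = 135
 50 ⊕ 231 = 213
104 ⊕ 254 = 150
123 ⊕ 150 = 237
 78 ⊕  38 = 104
 88 ⊕ 214 = 142
123 ⊕ 213 = 174
151 ⊕ 106 = 253
146 ⊕  54 = 164
245 ⊕  38 = 211
149 ⊕ 224 = 117
131 ⊕  31 = 156
 39 ⊕ 104 =  79
146 ⊕ 234 = 120

87d596ed688eaefda4d3759c4f78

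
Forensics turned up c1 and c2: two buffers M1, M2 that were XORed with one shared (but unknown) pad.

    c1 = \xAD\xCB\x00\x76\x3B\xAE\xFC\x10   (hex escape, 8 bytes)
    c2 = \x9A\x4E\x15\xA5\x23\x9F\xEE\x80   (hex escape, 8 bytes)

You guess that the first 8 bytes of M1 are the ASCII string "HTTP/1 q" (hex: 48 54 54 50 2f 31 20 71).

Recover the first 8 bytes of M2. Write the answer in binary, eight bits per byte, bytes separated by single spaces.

01111111 11010001 01000001 10000011 00110111 00000000 00110010 11100001

First, c1 ⊕ c2 = (M1 ⊕ K) ⊕ (M2 ⊕ K) = M1 ⊕ M2, so the key drops out. Then M2 = (M1 ⊕ M2) ⊕ M1 over the first 8 bytes.
byte 0: (ad ⊕ 9a) ⊕ 48 = 37 ⊕ 48 = 7f
byte 1: (cb ⊕ 4e) ⊕ 54 = 85 ⊕ 54 = d1
byte 2: (00 ⊕ 15) ⊕ 54 = 15 ⊕ 54 = 41
byte 3: (76 ⊕ a5) ⊕ 50 = d3 ⊕ 50 = 83
byte 4: (3b ⊕ 23) ⊕ 2f = 18 ⊕ 2f = 37
byte 5: (ae ⊕ 9f) ⊕ 31 = 31 ⊕ 31 = 00
byte 6: (fc ⊕ ee) ⊕ 20 = 12 ⊕ 20 = 32
byte 7: (10 ⊕ 80) ⊕ 71 = 90 ⊕ 71 = e1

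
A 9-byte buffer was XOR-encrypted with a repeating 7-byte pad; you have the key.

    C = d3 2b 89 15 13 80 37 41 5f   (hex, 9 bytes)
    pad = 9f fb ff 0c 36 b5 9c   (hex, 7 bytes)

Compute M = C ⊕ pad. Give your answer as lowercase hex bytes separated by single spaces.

4c d0 76 19 25 35 ab de a4

The 7-byte key repeats, so the effective keystream is 9f fb ff 0c 36 b5 9c 9f fb.
byte 0: 211 ⊕ 159 =  76
byte 1:  43 ⊕ 251 = 208
byte 2: 137 ⊕ 255 = 118
byte 3:  21 ⊕  12 =  25
byte 4:  19 ⊕  54 =  37
byte 5: 128 ⊕ 181 =  53
byte 6:  55 ⊕ 156 = 171
byte 7:  65 ⊕ 159 = 222
byte 8:  95 ⊕ 251 = 164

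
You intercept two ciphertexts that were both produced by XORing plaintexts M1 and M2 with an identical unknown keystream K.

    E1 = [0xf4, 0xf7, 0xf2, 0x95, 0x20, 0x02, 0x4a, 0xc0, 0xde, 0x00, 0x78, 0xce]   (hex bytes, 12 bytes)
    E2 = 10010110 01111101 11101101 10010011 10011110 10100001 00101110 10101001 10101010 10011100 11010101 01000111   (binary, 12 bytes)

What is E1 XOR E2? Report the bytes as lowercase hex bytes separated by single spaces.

62 8a 1f 06 be a3 64 69 74 9c ad 89

E1 ⊕ E2 = (M1 ⊕ K) ⊕ (M2 ⊕ K) = M1 ⊕ M2 — the shared key cancels under XOR.
11110100 xor 10010110 = 01100010
11110111 xor 01111101 = 10001010
11110010 xor 11101101 = 00011111
10010101 xor 10010011 = 00000110
00100000 xor 10011110 = 10111110
00000010 xor 10100001 = 10100011
01001010 xor 00101110 = 01100100
11000000 xor 10101001 = 01101001
11011110 xor 10101010 = 01110100
00000000 xor 10011100 = 10011100
01111000 xor 11010101 = 10101101
11001110 xor 01000111 = 10001001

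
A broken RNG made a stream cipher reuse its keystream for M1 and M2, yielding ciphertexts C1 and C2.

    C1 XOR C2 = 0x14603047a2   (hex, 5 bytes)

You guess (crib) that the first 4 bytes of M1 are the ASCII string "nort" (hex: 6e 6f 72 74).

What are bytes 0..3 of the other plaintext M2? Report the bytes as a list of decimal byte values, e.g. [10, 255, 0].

[122, 15, 66, 51]

Since C1 ⊕ C2 = M1 ⊕ M2, XORing with the guessed M1 bytes yields the corresponding M2 bytes: M2 = (C1 ⊕ C2) ⊕ M1.
 20 ⊕ 110 = 122
 96 ⊕ 111 =  15
 48 ⊕ 114 =  66
 71 ⊕ 116 =  51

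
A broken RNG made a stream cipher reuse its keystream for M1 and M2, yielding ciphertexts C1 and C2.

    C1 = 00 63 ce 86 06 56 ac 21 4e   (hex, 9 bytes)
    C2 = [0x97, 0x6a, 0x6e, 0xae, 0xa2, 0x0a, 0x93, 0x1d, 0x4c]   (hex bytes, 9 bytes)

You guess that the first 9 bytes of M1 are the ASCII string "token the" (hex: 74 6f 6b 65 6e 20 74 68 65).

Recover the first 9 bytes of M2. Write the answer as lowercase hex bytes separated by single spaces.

First, C1 ⊕ C2 = (M1 ⊕ K) ⊕ (M2 ⊕ K) = M1 ⊕ M2, so the key drops out. Then M2 = (M1 ⊕ M2) ⊕ M1 over the first 9 bytes.
byte 0: (00 ^ 97) ^ 74 = 97 ^ 74 = e3
byte 1: (63 ^ 6a) ^ 6f = 09 ^ 6f = 66
byte 2: (ce ^ 6e) ^ 6b = a0 ^ 6b = cb
byte 3: (86 ^ ae) ^ 65 = 28 ^ 65 = 4d
byte 4: (06 ^ a2) ^ 6e = a4 ^ 6e = ca
byte 5: (56 ^ 0a) ^ 20 = 5c ^ 20 = 7c
byte 6: (ac ^ 93) ^ 74 = 3f ^ 74 = 4b
byte 7: (21 ^ 1d) ^ 68 = 3c ^ 68 = 54
byte 8: (4e ^ 4c) ^ 65 = 02 ^ 65 = 67

e3 66 cb 4d ca 7c 4b 54 67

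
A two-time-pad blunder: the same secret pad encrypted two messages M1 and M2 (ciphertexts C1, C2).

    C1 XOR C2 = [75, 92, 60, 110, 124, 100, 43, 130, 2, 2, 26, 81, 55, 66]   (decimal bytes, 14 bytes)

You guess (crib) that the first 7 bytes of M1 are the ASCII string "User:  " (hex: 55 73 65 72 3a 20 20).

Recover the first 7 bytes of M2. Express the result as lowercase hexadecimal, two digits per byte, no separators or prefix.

1e2f591c46440b

Since C1 ⊕ C2 = M1 ⊕ M2, XORing with the guessed M1 bytes yields the corresponding M2 bytes: M2 = (C1 ⊕ C2) ⊕ M1.
 75 xor  85 =  30
 92 xor 115 =  47
 60 xor 101 =  89
110 xor 114 =  28
124 xor  58 =  70
100 xor  32 =  68
 43 xor  32 =  11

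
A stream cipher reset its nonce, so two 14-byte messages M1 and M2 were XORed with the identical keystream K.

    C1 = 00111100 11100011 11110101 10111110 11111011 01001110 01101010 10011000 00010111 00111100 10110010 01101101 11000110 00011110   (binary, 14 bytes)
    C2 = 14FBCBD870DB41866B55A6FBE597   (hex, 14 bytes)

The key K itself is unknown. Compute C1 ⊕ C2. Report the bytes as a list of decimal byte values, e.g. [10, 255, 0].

C1 ⊕ C2 = (M1 ⊕ K) ⊕ (M2 ⊕ K) = M1 ⊕ M2 — the shared key cancels under XOR.
3c ⊕ 14 = 28
e3 ⊕ fb = 18
f5 ⊕ cb = 3e
be ⊕ d8 = 66
fb ⊕ 70 = 8b
4e ⊕ db = 95
6a ⊕ 41 = 2b
98 ⊕ 86 = 1e
17 ⊕ 6b = 7c
3c ⊕ 55 = 69
b2 ⊕ a6 = 14
6d ⊕ fb = 96
c6 ⊕ e5 = 23
1e ⊕ 97 = 89

[40, 24, 62, 102, 139, 149, 43, 30, 124, 105, 20, 150, 35, 137]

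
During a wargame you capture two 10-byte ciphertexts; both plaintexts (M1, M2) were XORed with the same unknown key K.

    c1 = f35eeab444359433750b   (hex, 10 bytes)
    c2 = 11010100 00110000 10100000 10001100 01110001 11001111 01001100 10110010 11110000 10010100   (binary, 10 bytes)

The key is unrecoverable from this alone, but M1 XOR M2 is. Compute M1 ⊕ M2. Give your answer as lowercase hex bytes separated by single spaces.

27 6e 4a 38 35 fa d8 81 85 9f

c1 ⊕ c2 = (M1 ⊕ K) ⊕ (M2 ⊕ K) = M1 ⊕ M2 — the shared key cancels under XOR.
byte 0: 11110011 ^ 11010100 = 00100111
byte 1: 01011110 ^ 00110000 = 01101110
byte 2: 11101010 ^ 10100000 = 01001010
byte 3: 10110100 ^ 10001100 = 00111000
byte 4: 01000100 ^ 01110001 = 00110101
byte 5: 00110101 ^ 11001111 = 11111010
byte 6: 10010100 ^ 01001100 = 11011000
byte 7: 00110011 ^ 10110010 = 10000001
byte 8: 01110101 ^ 11110000 = 10000101
byte 9: 00001011 ^ 10010100 = 10011111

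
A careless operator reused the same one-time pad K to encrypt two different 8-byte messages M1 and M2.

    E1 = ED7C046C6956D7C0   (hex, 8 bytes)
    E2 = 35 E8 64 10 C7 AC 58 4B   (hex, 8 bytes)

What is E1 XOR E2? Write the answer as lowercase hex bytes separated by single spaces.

E1 ⊕ E2 = (M1 ⊕ K) ⊕ (M2 ⊕ K) = M1 ⊕ M2 — the shared key cancels under XOR.
11101101 ^ 00110101 = 11011000
01111100 ^ 11101000 = 10010100
00000100 ^ 01100100 = 01100000
01101100 ^ 00010000 = 01111100
01101001 ^ 11000111 = 10101110
01010110 ^ 10101100 = 11111010
11010111 ^ 01011000 = 10001111
11000000 ^ 01001011 = 10001011

d8 94 60 7c ae fa 8f 8b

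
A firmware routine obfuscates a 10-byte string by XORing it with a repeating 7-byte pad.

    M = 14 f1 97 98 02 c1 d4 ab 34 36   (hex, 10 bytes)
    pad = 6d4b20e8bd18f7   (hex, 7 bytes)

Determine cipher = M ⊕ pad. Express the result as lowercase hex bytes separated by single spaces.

The 7-byte key repeats, so the effective keystream is 6d 4b 20 e8 bd 18 f7 6d 4b 20.
byte 0: 14 ^ 6d = 79
byte 1: f1 ^ 4b = ba
byte 2: 97 ^ 20 = b7
byte 3: 98 ^ e8 = 70
byte 4: 02 ^ bd = bf
byte 5: c1 ^ 18 = d9
byte 6: d4 ^ f7 = 23
byte 7: ab ^ 6d = c6
byte 8: 34 ^ 4b = 7f
byte 9: 36 ^ 20 = 16

79 ba b7 70 bf d9 23 c6 7f 16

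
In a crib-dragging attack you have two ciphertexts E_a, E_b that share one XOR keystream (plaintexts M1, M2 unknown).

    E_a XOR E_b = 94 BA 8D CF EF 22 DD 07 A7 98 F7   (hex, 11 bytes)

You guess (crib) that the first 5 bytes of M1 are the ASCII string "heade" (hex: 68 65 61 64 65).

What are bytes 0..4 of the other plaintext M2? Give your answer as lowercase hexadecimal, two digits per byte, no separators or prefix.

fcdfecab8a

Since E_a ⊕ E_b = M1 ⊕ M2, XORing with the guessed M1 bytes yields the corresponding M2 bytes: M2 = (E_a ⊕ E_b) ⊕ M1.
94 xor 68 = fc
ba xor 65 = df
8d xor 61 = ec
cf xor 64 = ab
ef xor 65 = 8a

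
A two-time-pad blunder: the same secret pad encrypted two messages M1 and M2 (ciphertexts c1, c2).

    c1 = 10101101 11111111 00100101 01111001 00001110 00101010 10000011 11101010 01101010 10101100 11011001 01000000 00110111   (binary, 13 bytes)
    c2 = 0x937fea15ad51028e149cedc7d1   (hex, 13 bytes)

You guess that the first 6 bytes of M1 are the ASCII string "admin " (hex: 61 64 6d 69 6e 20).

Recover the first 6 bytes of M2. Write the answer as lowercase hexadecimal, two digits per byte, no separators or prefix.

First, c1 ⊕ c2 = (M1 ⊕ K) ⊕ (M2 ⊕ K) = M1 ⊕ M2, so the key drops out. Then M2 = (M1 ⊕ M2) ⊕ M1 over the first 6 bytes.
byte 0: (ad ⊕ 93) ⊕ 61 = 3e ⊕ 61 = 5f
byte 1: (ff ⊕ 7f) ⊕ 64 = 80 ⊕ 64 = e4
byte 2: (25 ⊕ ea) ⊕ 6d = cf ⊕ 6d = a2
byte 3: (79 ⊕ 15) ⊕ 69 = 6c ⊕ 69 = 05
byte 4: (0e ⊕ ad) ⊕ 6e = a3 ⊕ 6e = cd
byte 5: (2a ⊕ 51) ⊕ 20 = 7b ⊕ 20 = 5b

5fe4a205cd5b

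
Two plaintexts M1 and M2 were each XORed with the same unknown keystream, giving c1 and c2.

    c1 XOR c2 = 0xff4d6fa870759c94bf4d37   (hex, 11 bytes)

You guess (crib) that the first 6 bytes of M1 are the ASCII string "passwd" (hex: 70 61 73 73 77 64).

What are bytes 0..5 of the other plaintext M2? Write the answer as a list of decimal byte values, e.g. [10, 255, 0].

[143, 44, 28, 219, 7, 17]

Since c1 ⊕ c2 = M1 ⊕ M2, XORing with the guessed M1 bytes yields the corresponding M2 bytes: M2 = (c1 ⊕ c2) ⊕ M1.
byte 0: ff ^ 70 = 8f
byte 1: 4d ^ 61 = 2c
byte 2: 6f ^ 73 = 1c
byte 3: a8 ^ 73 = db
byte 4: 70 ^ 77 = 07
byte 5: 75 ^ 64 = 11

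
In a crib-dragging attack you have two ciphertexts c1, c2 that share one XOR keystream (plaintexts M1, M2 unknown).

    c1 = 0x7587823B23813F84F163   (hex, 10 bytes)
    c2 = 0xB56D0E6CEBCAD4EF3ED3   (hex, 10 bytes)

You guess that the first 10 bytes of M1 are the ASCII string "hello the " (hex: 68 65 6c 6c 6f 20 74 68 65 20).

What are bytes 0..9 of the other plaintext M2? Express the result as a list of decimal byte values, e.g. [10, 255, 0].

First, c1 ⊕ c2 = (M1 ⊕ K) ⊕ (M2 ⊕ K) = M1 ⊕ M2, so the key drops out. Then M2 = (M1 ⊕ M2) ⊕ M1 over the first 10 bytes.
byte 0: (75 ⊕ b5) ⊕ 68 = c0 ⊕ 68 = a8
byte 1: (87 ⊕ 6d) ⊕ 65 = ea ⊕ 65 = 8f
byte 2: (82 ⊕ 0e) ⊕ 6c = 8c ⊕ 6c = e0
byte 3: (3b ⊕ 6c) ⊕ 6c = 57 ⊕ 6c = 3b
byte 4: (23 ⊕ eb) ⊕ 6f = c8 ⊕ 6f = a7
byte 5: (81 ⊕ ca) ⊕ 20 = 4b ⊕ 20 = 6b
byte 6: (3f ⊕ d4) ⊕ 74 = eb ⊕ 74 = 9f
byte 7: (84 ⊕ ef) ⊕ 68 = 6b ⊕ 68 = 03
byte 8: (f1 ⊕ 3e) ⊕ 65 = cf ⊕ 65 = aa
byte 9: (63 ⊕ d3) ⊕ 20 = b0 ⊕ 20 = 90

[168, 143, 224, 59, 167, 107, 159, 3, 170, 144]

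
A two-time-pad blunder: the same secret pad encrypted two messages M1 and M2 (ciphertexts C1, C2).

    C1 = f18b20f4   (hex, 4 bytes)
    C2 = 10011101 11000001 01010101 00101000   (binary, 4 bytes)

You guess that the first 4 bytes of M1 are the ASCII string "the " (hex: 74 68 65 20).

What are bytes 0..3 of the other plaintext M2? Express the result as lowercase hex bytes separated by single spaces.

18 22 10 fc

First, C1 ⊕ C2 = (M1 ⊕ K) ⊕ (M2 ⊕ K) = M1 ⊕ M2, so the key drops out. Then M2 = (M1 ⊕ M2) ⊕ M1 over the first 4 bytes.
byte 0: (f1 ^ 9d) ^ 74 = 6c ^ 74 = 18
byte 1: (8b ^ c1) ^ 68 = 4a ^ 68 = 22
byte 2: (20 ^ 55) ^ 65 = 75 ^ 65 = 10
byte 3: (f4 ^ 28) ^ 20 = dc ^ 20 = fc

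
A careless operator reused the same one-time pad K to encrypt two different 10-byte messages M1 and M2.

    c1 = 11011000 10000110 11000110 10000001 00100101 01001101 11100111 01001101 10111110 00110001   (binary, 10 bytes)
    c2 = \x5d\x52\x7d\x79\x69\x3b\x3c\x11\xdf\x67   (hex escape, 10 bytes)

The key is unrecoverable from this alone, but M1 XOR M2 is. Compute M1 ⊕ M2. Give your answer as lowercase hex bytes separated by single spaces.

c1 ⊕ c2 = (M1 ⊕ K) ⊕ (M2 ⊕ K) = M1 ⊕ M2 — the shared key cancels under XOR.
d8 ^ 5d = 85
86 ^ 52 = d4
c6 ^ 7d = bb
81 ^ 79 = f8
25 ^ 69 = 4c
4d ^ 3b = 76
e7 ^ 3c = db
4d ^ 11 = 5c
be ^ df = 61
31 ^ 67 = 56

85 d4 bb f8 4c 76 db 5c 61 56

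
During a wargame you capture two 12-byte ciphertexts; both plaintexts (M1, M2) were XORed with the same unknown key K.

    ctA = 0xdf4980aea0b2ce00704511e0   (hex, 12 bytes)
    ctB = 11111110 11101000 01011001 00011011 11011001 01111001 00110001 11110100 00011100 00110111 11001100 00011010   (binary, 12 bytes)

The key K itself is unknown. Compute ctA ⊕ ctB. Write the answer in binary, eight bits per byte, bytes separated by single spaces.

ctA ⊕ ctB = (M1 ⊕ K) ⊕ (M2 ⊕ K) = M1 ⊕ M2 — the shared key cancels under XOR.
byte 0: df XOR fe = 21
byte 1: 49 XOR e8 = a1
byte 2: 80 XOR 59 = d9
byte 3: ae XOR 1b = b5
byte 4: a0 XOR d9 = 79
byte 5: b2 XOR 79 = cb
byte 6: ce XOR 31 = ff
byte 7: 00 XOR f4 = f4
byte 8: 70 XOR 1c = 6c
byte 9: 45 XOR 37 = 72
byte 10: 11 XOR cc = dd
byte 11: e0 XOR 1a = fa

00100001 10100001 11011001 10110101 01111001 11001011 11111111 11110100 01101100 01110010 11011101 11111010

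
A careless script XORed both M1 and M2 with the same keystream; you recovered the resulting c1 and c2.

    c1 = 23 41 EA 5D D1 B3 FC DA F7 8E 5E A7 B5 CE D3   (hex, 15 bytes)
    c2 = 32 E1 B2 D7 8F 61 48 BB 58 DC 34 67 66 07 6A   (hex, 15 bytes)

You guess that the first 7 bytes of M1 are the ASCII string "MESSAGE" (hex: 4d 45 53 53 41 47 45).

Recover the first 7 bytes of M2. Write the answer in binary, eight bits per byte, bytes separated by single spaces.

First, c1 ⊕ c2 = (M1 ⊕ K) ⊕ (M2 ⊕ K) = M1 ⊕ M2, so the key drops out. Then M2 = (M1 ⊕ M2) ⊕ M1 over the first 7 bytes.
byte 0: (23 ⊕ 32) ⊕ 4d = 11 ⊕ 4d = 5c
byte 1: (41 ⊕ e1) ⊕ 45 = a0 ⊕ 45 = e5
byte 2: (ea ⊕ b2) ⊕ 53 = 58 ⊕ 53 = 0b
byte 3: (5d ⊕ d7) ⊕ 53 = 8a ⊕ 53 = d9
byte 4: (d1 ⊕ 8f) ⊕ 41 = 5e ⊕ 41 = 1f
byte 5: (b3 ⊕ 61) ⊕ 47 = d2 ⊕ 47 = 95
byte 6: (fc ⊕ 48) ⊕ 45 = b4 ⊕ 45 = f1

01011100 11100101 00001011 11011001 00011111 10010101 11110001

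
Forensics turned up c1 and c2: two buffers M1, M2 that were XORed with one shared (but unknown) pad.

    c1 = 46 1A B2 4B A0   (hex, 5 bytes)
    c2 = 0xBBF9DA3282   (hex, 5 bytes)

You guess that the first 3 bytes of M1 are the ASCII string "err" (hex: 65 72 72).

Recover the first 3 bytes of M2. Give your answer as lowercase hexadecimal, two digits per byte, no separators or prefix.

First, c1 ⊕ c2 = (M1 ⊕ K) ⊕ (M2 ⊕ K) = M1 ⊕ M2, so the key drops out. Then M2 = (M1 ⊕ M2) ⊕ M1 over the first 3 bytes.
byte 0: (46 xor bb) xor 65 = fd xor 65 = 98
byte 1: (1a xor f9) xor 72 = e3 xor 72 = 91
byte 2: (b2 xor da) xor 72 = 68 xor 72 = 1a

98911a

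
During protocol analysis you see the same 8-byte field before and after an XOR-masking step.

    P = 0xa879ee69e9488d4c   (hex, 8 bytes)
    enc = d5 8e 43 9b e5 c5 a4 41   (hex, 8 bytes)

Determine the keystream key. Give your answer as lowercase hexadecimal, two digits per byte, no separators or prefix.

Since enc = P ⊕ key, XORing both sides with P gives key = P ⊕ enc.
10101000 ⊕ 11010101 = 01111101
01111001 ⊕ 10001110 = 11110111
11101110 ⊕ 01000011 = 10101101
01101001 ⊕ 10011011 = 11110010
11101001 ⊕ 11100101 = 00001100
01001000 ⊕ 11000101 = 10001101
10001101 ⊕ 10100100 = 00101001
01001100 ⊕ 01000001 = 00001101

7df7adf20c8d290d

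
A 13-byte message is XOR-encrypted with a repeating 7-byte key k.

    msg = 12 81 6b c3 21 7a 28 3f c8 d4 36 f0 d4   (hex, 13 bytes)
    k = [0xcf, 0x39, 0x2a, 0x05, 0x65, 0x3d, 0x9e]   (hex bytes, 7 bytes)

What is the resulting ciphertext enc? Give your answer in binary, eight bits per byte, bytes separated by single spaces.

The 7-byte key repeats, so the effective keystream is cf 39 2a 05 65 3d 9e cf 39 2a 05 65 3d.
byte 0: 12 ^ cf = dd
byte 1: 81 ^ 39 = b8
byte 2: 6b ^ 2a = 41
byte 3: c3 ^ 05 = c6
byte 4: 21 ^ 65 = 44
byte 5: 7a ^ 3d = 47
byte 6: 28 ^ 9e = b6
byte 7: 3f ^ cf = f0
byte 8: c8 ^ 39 = f1
byte 9: d4 ^ 2a = fe
byte 10: 36 ^ 05 = 33
byte 11: f0 ^ 65 = 95
byte 12: d4 ^ 3d = e9

11011101 10111000 01000001 11000110 01000100 01000111 10110110 11110000 11110001 11111110 00110011 10010101 11101001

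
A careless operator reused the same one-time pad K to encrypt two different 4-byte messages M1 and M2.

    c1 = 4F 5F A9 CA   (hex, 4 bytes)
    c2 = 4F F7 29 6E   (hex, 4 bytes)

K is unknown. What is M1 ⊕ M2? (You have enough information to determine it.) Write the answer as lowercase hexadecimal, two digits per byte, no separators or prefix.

c1 ⊕ c2 = (M1 ⊕ K) ⊕ (M2 ⊕ K) = M1 ⊕ M2 — the shared key cancels under XOR.
byte 0:  79 ^  79 =   0
byte 1:  95 ^ 247 = 168
byte 2: 169 ^  41 = 128
byte 3: 202 ^ 110 = 164

00a880a4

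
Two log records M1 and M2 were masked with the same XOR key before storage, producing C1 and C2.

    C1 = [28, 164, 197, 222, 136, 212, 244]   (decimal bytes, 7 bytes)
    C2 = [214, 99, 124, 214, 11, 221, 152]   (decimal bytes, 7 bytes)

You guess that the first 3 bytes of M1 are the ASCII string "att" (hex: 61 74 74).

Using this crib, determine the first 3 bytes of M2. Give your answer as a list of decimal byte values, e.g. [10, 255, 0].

First, C1 ⊕ C2 = (M1 ⊕ K) ⊕ (M2 ⊕ K) = M1 ⊕ M2, so the key drops out. Then M2 = (M1 ⊕ M2) ⊕ M1 over the first 3 bytes.
byte 0: (1c XOR d6) XOR 61 = ca XOR 61 = ab
byte 1: (a4 XOR 63) XOR 74 = c7 XOR 74 = b3
byte 2: (c5 XOR 7c) XOR 74 = b9 XOR 74 = cd

[171, 179, 205]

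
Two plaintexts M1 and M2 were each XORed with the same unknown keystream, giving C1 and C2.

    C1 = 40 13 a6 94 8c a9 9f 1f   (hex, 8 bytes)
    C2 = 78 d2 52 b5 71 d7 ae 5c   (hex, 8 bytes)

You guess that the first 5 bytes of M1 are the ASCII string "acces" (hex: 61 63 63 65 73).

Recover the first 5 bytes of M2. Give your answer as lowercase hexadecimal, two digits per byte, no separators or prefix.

59a297448e

First, C1 ⊕ C2 = (M1 ⊕ K) ⊕ (M2 ⊕ K) = M1 ⊕ M2, so the key drops out. Then M2 = (M1 ⊕ M2) ⊕ M1 over the first 5 bytes.
byte 0: (40 XOR 78) XOR 61 = 38 XOR 61 = 59
byte 1: (13 XOR d2) XOR 63 = c1 XOR 63 = a2
byte 2: (a6 XOR 52) XOR 63 = f4 XOR 63 = 97
byte 3: (94 XOR b5) XOR 65 = 21 XOR 65 = 44
byte 4: (8c XOR 71) XOR 73 = fd XOR 73 = 8e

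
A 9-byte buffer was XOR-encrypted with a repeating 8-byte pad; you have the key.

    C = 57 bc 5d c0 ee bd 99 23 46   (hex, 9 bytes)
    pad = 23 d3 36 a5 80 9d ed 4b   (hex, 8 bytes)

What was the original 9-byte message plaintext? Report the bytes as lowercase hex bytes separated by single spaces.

74 6f 6b 65 6e 20 74 68 65

The 8-byte key repeats, so the effective keystream is 23 d3 36 a5 80 9d ed 4b 23.
byte 0: 57 xor 23 = 74
byte 1: bc xor d3 = 6f
byte 2: 5d xor 36 = 6b
byte 3: c0 xor a5 = 65
byte 4: ee xor 80 = 6e
byte 5: bd xor 9d = 20
byte 6: 99 xor ed = 74
byte 7: 23 xor 4b = 68
byte 8: 46 xor 23 = 65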